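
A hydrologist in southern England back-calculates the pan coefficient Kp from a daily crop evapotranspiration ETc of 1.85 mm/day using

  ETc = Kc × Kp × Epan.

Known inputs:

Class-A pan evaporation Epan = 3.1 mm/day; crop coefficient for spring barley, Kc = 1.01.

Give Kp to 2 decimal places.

ETc = Kc × Kp × Epan  ⇒  Kp = ETc / (Kc × Epan)
Kp = 1.85 / (1.01 × 3.1) = 1.85 / 3.131 = 0.5909

0.59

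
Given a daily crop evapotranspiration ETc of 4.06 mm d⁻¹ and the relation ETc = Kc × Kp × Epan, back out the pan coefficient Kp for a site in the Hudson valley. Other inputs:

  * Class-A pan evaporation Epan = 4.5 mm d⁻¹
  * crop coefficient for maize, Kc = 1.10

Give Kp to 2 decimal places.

ETc = Kc × Kp × Epan  ⇒  Kp = ETc / (Kc × Epan)
Kp = 4.06 / (1.10 × 4.5) = 4.06 / 4.950 = 0.8202

0.82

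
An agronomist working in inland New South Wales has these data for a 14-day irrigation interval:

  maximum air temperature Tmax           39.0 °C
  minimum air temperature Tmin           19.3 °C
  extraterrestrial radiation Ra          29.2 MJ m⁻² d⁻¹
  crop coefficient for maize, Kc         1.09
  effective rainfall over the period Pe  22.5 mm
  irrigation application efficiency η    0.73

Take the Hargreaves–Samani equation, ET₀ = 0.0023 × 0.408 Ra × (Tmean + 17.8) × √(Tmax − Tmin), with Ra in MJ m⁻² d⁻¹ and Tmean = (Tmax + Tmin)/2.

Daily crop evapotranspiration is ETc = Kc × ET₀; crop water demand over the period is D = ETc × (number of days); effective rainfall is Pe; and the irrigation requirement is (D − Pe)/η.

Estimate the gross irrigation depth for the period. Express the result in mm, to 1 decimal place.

88.5 mm

Tmean = (39.0 + 19.3)/2 = 29.15 °C
0.408 Ra = 0.408 × 29.2 = 11.9136 mm/d equivalent
ET₀ = 0.0023 × 11.9136 × (29.15 + 17.8) × √19.7 = 0.0023 × 11.9136 × 46.95 × 4.4385 = 5.7101 mm/d
ETc = Kc × ET₀ = 1.09 × 5.7101 = 6.2240 mm/d
Crop demand D = ETc × 14 d = 6.2240 × 14 = 87.136 mm
D − Pe = 87.136 − 22.5 = 64.636 mm
Gross irrigation = 64.636 / 0.73 = 88.542 mm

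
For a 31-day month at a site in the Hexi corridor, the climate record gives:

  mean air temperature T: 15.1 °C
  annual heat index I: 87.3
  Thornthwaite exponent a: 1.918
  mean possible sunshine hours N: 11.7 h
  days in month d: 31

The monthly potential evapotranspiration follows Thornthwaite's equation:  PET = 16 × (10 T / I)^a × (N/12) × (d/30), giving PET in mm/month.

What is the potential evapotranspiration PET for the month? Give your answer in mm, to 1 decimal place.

46.1 mm

10T/I = 10 × 15.1 / 87.3 = 1.7297
(10T/I)^a = 1.7297^1.918 = 2.8604
Uncorrected PET = 16 × 2.8604 = 45.766 mm
Correction = (N/12)(d/30) = (11.7/12)(31/30) = 1.0075
PET = 45.766 × 1.0075 = 46.109 mm/month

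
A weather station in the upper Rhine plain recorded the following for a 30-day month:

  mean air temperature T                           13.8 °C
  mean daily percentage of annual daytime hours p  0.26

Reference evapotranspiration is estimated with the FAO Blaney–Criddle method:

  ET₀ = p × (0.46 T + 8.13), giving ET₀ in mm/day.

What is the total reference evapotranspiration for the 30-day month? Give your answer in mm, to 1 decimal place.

ET₀ = 0.26 × (0.46 × 13.8 + 8.13) = 0.26 × 14.478 = 3.7643 mm/d
Monthly total = 3.7643 × 30 = 112.929 mm

112.9 mm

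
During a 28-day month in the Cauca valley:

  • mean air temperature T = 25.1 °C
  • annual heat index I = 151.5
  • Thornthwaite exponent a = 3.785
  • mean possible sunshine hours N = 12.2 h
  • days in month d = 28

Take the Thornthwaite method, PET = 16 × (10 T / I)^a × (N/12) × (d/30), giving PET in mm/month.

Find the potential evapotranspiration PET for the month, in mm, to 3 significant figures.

10T/I = 10 × 25.1 / 151.5 = 1.6568
(10T/I)^a = 1.6568^3.785 = 6.7599
Uncorrected PET = 16 × 6.7599 = 108.158 mm
Correction = (N/12)(d/30) = (12.2/12)(28/30) = 0.9489
PET = 108.158 × 0.9489 = 102.631 mm/month

103 mm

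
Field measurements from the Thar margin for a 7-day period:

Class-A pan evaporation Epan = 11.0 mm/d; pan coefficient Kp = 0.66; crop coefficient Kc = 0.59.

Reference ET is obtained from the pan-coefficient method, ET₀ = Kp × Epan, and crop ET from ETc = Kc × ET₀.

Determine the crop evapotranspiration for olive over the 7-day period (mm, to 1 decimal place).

30.0 mm

ET₀ = 0.66 × 11.0 = 7.2600 mm/d
ETc = Kc × ET₀ = 0.59 × 7.2600 = 4.2834 mm/d
Over 7 days: 4.2834 × 7 = 29.984 mm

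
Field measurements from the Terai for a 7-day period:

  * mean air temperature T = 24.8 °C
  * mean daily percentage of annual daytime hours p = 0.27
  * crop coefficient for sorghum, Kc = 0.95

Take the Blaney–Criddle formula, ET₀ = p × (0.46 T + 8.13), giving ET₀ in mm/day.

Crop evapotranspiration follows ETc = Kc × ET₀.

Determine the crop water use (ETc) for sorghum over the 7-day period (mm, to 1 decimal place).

35.1 mm

ET₀ = 0.27 × (0.46 × 24.8 + 8.13) = 0.27 × 19.538 = 5.2753 mm/d
ETc = Kc × ET₀ = 0.95 × 5.2753 = 5.0115 mm/d
Over 7 days: 5.0115 × 7 = 35.081 mm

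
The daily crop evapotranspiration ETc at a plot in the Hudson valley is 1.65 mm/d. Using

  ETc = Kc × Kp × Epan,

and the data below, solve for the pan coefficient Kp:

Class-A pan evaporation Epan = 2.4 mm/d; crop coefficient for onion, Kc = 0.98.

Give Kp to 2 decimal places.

0.70

ETc = Kc × Kp × Epan  ⇒  Kp = ETc / (Kc × Epan)
Kp = 1.65 / (0.98 × 2.4) = 1.65 / 2.352 = 0.7015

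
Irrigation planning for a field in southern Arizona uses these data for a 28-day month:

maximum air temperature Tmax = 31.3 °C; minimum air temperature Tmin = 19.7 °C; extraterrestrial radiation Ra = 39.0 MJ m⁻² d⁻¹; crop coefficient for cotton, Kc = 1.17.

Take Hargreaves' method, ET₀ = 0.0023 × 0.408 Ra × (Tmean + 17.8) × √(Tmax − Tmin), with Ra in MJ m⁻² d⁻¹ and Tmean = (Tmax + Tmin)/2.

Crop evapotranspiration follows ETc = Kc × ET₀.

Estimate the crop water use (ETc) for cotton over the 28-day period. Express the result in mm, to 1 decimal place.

Tmean = (31.3 + 19.7)/2 = 25.50 °C
0.408 Ra = 0.408 × 39.0 = 15.9120 mm/d equivalent
ET₀ = 0.0023 × 15.9120 × (25.50 + 17.8) × √11.6 = 0.0023 × 15.9120 × 43.30 × 3.4059 = 5.3972 mm/d
ETc = Kc × ET₀ = 1.17 × 5.3972 = 6.3147 mm/d
Over 28 days: 6.3147 × 28 = 176.812 mm

176.8 mm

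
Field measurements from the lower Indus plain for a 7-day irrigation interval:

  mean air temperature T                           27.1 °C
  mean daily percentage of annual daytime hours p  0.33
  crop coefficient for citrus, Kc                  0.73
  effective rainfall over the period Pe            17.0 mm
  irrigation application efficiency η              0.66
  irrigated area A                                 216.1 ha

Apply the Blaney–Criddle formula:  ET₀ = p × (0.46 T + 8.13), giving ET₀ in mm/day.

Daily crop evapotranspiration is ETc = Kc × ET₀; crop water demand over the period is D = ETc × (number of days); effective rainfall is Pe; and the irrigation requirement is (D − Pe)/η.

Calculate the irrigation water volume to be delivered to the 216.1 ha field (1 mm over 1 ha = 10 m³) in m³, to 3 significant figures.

ET₀ = 0.33 × (0.46 × 27.1 + 8.13) = 0.33 × 20.596 = 6.7967 mm/d
ETc = Kc × ET₀ = 0.73 × 6.7967 = 4.9616 mm/d
Crop demand D = ETc × 7 d = 4.9616 × 7 = 34.731 mm
D − Pe = 34.731 − 17.0 = 17.731 mm
Gross irrigation = 17.731 / 0.66 = 26.865 mm
Volume = 26.865 mm × 216.1 ha × 10 = 58055.3 m³

58100 m³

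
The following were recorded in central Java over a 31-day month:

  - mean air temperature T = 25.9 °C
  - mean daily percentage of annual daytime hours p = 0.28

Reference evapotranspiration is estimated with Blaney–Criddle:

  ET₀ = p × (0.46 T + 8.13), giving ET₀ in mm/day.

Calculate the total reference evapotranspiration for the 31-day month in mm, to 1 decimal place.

ET₀ = 0.28 × (0.46 × 25.9 + 8.13) = 0.28 × 20.044 = 5.6123 mm/d
Monthly total = 5.6123 × 31 = 173.981 mm

174.0 mm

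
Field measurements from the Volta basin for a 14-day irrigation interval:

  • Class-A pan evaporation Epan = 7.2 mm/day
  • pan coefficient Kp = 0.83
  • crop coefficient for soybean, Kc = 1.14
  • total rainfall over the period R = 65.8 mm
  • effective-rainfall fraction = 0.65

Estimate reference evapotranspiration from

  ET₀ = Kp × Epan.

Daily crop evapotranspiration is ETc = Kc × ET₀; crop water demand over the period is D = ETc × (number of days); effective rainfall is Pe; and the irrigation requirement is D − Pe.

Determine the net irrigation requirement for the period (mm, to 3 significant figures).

ET₀ = 0.83 × 7.2 = 5.9760 mm/d
ETc = Kc × ET₀ = 1.14 × 5.9760 = 6.8126 mm/d
Crop demand D = ETc × 14 d = 6.8126 × 14 = 95.376 mm
Pe = 0.65 × 65.8 = 42.770 mm
D − Pe = 95.376 − 42.770 = 52.606 mm

52.6 mm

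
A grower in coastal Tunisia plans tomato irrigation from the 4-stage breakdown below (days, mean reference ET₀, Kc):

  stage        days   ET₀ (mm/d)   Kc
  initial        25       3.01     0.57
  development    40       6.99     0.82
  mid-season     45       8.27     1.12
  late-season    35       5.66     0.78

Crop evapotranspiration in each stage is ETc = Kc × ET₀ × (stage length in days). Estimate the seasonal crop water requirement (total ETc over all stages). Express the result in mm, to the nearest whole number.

843 mm

initial: 0.57 × 3.01 × 25 = 42.89 mm
development: 0.82 × 6.99 × 40 = 229.27 mm
mid-season: 1.12 × 8.27 × 45 = 416.81 mm
late-season: 0.78 × 5.66 × 35 = 154.52 mm
Seasonal total = 843.49 mm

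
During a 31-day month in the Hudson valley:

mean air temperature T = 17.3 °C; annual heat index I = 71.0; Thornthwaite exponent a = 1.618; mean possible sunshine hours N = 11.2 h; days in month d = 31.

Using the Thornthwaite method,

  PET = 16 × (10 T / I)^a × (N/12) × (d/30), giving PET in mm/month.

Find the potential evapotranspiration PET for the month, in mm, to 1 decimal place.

65.2 mm

10T/I = 10 × 17.3 / 71.0 = 2.4366
(10T/I)^a = 2.4366^1.618 = 4.2249
Uncorrected PET = 16 × 4.2249 = 67.598 mm
Correction = (N/12)(d/30) = (11.2/12)(31/30) = 0.9644
PET = 67.598 × 0.9644 = 65.192 mm/month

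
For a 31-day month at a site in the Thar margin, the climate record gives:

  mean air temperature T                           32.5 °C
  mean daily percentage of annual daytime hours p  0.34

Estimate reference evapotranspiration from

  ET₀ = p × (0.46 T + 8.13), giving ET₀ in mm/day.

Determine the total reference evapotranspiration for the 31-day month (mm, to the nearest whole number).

ET₀ = 0.34 × (0.46 × 32.5 + 8.13) = 0.34 × 23.080 = 7.8472 mm/d
Monthly total = 7.8472 × 31 = 243.263 mm

243 mm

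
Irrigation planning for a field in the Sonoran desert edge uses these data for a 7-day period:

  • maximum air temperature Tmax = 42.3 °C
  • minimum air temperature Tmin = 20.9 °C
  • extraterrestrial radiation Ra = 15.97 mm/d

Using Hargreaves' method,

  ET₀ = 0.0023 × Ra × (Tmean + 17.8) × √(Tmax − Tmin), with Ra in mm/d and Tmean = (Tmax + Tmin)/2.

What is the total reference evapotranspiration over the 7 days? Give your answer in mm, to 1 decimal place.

Tmean = (42.3 + 20.9)/2 = 31.60 °C
ET₀ = 0.0023 × 15.97 × (31.60 + 17.8) × √21.4 = 0.0023 × 15.97 × 49.40 × 4.6260 = 8.3939 mm/d
Over 7 days: 8.3939 × 7 = 58.757 mm

58.8 mm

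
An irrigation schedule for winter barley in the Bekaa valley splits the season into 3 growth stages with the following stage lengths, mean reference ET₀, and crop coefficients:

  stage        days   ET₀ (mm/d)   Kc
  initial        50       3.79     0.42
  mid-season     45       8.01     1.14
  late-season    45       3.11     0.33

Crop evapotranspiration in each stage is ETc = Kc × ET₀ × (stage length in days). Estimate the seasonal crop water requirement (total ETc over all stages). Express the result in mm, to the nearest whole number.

537 mm

initial: 0.42 × 3.79 × 50 = 79.59 mm
mid-season: 1.14 × 8.01 × 45 = 410.91 mm
late-season: 0.33 × 3.11 × 45 = 46.18 mm
Seasonal total = 536.68 mm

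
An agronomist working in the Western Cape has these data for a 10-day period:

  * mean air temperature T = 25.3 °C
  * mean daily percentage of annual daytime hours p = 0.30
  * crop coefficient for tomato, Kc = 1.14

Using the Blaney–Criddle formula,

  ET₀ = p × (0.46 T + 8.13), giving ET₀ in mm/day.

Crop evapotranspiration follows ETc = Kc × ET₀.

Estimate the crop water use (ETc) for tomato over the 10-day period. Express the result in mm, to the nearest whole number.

68 mm

ET₀ = 0.30 × (0.46 × 25.3 + 8.13) = 0.30 × 19.768 = 5.9304 mm/d
ETc = Kc × ET₀ = 1.14 × 5.9304 = 6.7607 mm/d
Over 10 days: 6.7607 × 10 = 67.607 mm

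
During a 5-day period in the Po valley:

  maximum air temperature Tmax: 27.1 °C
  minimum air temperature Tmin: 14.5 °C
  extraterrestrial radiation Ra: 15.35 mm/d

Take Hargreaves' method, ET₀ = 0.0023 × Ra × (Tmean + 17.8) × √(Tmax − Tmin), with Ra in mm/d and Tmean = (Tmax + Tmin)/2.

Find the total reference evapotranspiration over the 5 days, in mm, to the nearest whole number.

24 mm

Tmean = (27.1 + 14.5)/2 = 20.80 °C
ET₀ = 0.0023 × 15.35 × (20.80 + 17.8) × √12.6 = 0.0023 × 15.35 × 38.60 × 3.5496 = 4.8373 mm/d
Over 5 days: 4.8373 × 5 = 24.187 mm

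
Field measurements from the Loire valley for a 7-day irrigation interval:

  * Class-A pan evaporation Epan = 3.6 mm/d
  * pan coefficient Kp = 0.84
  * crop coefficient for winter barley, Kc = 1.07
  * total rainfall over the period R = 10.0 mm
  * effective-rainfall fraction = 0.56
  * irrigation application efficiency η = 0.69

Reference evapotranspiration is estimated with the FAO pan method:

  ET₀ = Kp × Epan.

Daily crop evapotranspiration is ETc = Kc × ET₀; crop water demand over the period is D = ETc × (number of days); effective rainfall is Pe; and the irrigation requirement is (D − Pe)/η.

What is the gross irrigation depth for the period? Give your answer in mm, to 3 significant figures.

ET₀ = 0.84 × 3.6 = 3.0240 mm/d
ETc = Kc × ET₀ = 1.07 × 3.0240 = 3.2357 mm/d
Crop demand D = ETc × 7 d = 3.2357 × 7 = 22.650 mm
Pe = 0.56 × 10.0 = 5.600 mm
D − Pe = 22.650 − 5.600 = 17.050 mm
Gross irrigation = 17.050 / 0.69 = 24.710 mm

24.7 mm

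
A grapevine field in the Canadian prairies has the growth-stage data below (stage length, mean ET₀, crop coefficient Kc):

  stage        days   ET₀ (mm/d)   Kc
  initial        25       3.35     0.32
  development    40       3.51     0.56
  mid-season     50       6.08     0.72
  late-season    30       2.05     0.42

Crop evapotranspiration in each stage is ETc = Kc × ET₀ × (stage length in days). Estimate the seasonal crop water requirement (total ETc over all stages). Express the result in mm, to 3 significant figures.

initial: 0.32 × 3.35 × 25 = 26.80 mm
development: 0.56 × 3.51 × 40 = 78.62 mm
mid-season: 0.72 × 6.08 × 50 = 218.88 mm
late-season: 0.42 × 2.05 × 30 = 25.83 mm
Seasonal total = 350.13 mm

350 mm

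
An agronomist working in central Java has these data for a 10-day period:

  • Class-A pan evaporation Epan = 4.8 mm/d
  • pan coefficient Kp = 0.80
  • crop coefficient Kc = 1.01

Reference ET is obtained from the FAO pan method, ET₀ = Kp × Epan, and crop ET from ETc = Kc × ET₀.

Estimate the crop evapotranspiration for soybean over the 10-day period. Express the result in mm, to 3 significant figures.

ET₀ = 0.80 × 4.8 = 3.8400 mm/d
ETc = Kc × ET₀ = 1.01 × 3.8400 = 3.8784 mm/d
Over 10 days: 3.8784 × 10 = 38.784 mm

38.8 mm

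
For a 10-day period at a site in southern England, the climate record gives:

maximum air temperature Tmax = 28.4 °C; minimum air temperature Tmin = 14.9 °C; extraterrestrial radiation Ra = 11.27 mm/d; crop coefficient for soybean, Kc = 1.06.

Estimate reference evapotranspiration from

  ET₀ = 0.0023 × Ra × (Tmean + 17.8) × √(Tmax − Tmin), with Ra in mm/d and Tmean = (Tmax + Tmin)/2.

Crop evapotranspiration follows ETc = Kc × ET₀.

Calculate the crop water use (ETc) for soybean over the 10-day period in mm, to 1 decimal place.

39.8 mm

Tmean = (28.4 + 14.9)/2 = 21.65 °C
ET₀ = 0.0023 × 11.27 × (21.65 + 17.8) × √13.5 = 0.0023 × 11.27 × 39.45 × 3.6742 = 3.7572 mm/d
ETc = Kc × ET₀ = 1.06 × 3.7572 = 3.9826 mm/d
Over 10 days: 3.9826 × 10 = 39.826 mm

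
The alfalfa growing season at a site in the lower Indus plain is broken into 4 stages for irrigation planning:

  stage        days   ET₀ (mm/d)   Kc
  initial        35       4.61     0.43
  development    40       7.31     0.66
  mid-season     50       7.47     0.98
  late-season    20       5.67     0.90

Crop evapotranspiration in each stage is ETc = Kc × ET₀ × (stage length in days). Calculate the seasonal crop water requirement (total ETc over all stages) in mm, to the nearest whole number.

initial: 0.43 × 4.61 × 35 = 69.38 mm
development: 0.66 × 7.31 × 40 = 192.98 mm
mid-season: 0.98 × 7.47 × 50 = 366.03 mm
late-season: 0.90 × 5.67 × 20 = 102.06 mm
Seasonal total = 730.45 mm

730 mm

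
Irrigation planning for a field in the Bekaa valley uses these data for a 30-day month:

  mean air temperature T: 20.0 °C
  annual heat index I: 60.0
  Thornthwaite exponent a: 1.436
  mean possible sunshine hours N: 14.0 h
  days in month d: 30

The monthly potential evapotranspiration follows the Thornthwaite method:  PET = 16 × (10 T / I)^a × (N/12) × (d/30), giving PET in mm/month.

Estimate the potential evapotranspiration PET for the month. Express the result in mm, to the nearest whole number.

105 mm

10T/I = 10 × 20.0 / 60.0 = 3.3333
(10T/I)^a = 3.3333^1.436 = 5.6344
Uncorrected PET = 16 × 5.6344 = 90.150 mm
Correction = (N/12)(d/30) = (14.0/12)(30/30) = 1.1667
PET = 90.150 × 1.1667 = 105.178 mm/month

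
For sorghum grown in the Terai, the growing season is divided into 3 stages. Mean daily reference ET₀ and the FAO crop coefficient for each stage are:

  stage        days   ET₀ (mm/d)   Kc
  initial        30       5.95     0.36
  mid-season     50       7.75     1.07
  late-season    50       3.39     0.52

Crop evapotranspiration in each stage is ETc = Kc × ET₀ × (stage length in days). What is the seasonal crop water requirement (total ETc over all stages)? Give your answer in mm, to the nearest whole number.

567 mm

initial: 0.36 × 5.95 × 30 = 64.26 mm
mid-season: 1.07 × 7.75 × 50 = 414.63 mm
late-season: 0.52 × 3.39 × 50 = 88.14 mm
Seasonal total = 567.03 mm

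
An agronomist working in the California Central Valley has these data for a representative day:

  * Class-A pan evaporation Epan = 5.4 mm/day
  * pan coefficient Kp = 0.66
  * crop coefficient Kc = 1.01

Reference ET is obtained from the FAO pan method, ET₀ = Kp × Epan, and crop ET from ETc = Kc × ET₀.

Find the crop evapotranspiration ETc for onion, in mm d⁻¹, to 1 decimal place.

3.6 mm d⁻¹

ET₀ = 0.66 × 5.4 = 3.5640 mm/d
ETc = Kc × ET₀ = 1.01 × 3.5640 = 3.5996 mm/d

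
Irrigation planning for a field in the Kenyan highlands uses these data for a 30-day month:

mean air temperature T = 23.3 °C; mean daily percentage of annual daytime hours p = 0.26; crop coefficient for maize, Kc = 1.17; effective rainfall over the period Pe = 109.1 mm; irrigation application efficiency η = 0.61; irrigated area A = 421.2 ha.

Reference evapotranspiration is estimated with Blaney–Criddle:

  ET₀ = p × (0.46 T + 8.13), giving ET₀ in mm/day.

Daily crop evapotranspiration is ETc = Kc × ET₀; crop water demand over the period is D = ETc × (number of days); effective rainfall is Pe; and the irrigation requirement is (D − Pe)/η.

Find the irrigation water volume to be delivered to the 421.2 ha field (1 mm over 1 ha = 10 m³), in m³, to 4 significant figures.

434400 m³

ET₀ = 0.26 × (0.46 × 23.3 + 8.13) = 0.26 × 18.848 = 4.9005 mm/d
ETc = Kc × ET₀ = 1.17 × 4.9005 = 5.7336 mm/d
Crop demand D = ETc × 30 d = 5.7336 × 30 = 172.008 mm
D − Pe = 172.008 − 109.1 = 62.908 mm
Gross irrigation = 62.908 / 0.61 = 103.128 mm
Volume = 103.128 mm × 421.2 ha × 10 = 434375.1 m³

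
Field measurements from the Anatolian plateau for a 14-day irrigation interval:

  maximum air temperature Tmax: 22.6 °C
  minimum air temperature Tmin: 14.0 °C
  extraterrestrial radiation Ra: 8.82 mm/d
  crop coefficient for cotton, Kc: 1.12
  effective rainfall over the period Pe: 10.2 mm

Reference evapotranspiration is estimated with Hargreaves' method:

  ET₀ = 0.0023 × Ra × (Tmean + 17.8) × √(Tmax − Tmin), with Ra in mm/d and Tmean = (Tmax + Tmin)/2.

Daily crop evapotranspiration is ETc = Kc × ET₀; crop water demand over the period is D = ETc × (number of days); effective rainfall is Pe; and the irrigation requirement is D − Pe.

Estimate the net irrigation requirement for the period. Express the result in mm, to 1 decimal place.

23.5 mm

Tmean = (22.6 + 14.0)/2 = 18.30 °C
ET₀ = 0.0023 × 8.82 × (18.30 + 17.8) × √8.6 = 0.0023 × 8.82 × 36.10 × 2.9326 = 2.1476 mm/d
ETc = Kc × ET₀ = 1.12 × 2.1476 = 2.4053 mm/d
Crop demand D = ETc × 14 d = 2.4053 × 14 = 33.674 mm
D − Pe = 33.674 − 10.2 = 23.474 mm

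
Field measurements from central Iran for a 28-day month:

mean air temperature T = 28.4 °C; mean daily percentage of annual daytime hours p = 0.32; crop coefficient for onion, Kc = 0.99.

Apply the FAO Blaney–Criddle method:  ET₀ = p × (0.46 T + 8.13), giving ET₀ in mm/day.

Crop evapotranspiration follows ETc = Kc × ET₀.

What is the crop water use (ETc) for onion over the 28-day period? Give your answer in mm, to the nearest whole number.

ET₀ = 0.32 × (0.46 × 28.4 + 8.13) = 0.32 × 21.194 = 6.7821 mm/d
ETc = Kc × ET₀ = 0.99 × 6.7821 = 6.7143 mm/d
Over 28 days: 6.7143 × 28 = 188.000 mm

188 mm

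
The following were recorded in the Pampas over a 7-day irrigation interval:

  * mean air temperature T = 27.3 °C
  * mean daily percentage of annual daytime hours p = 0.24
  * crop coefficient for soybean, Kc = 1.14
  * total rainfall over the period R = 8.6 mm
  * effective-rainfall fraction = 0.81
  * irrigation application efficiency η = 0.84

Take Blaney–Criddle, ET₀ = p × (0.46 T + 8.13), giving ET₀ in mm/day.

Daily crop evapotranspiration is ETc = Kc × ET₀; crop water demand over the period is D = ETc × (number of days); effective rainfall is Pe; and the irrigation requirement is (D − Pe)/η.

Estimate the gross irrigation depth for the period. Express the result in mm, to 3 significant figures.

ET₀ = 0.24 × (0.46 × 27.3 + 8.13) = 0.24 × 20.688 = 4.9651 mm/d
ETc = Kc × ET₀ = 1.14 × 4.9651 = 5.6602 mm/d
Crop demand D = ETc × 7 d = 5.6602 × 7 = 39.621 mm
Pe = 0.81 × 8.6 = 6.966 mm
D − Pe = 39.621 − 6.966 = 32.655 mm
Gross irrigation = 32.655 / 0.84 = 38.875 mm

38.9 mm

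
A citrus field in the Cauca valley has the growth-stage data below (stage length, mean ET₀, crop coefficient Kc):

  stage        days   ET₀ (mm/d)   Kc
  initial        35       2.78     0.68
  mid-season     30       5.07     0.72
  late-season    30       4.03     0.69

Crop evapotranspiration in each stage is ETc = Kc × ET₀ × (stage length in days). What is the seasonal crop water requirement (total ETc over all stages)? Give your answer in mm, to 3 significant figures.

259 mm

initial: 0.68 × 2.78 × 35 = 66.16 mm
mid-season: 0.72 × 5.07 × 30 = 109.51 mm
late-season: 0.69 × 4.03 × 30 = 83.42 mm
Seasonal total = 259.09 mm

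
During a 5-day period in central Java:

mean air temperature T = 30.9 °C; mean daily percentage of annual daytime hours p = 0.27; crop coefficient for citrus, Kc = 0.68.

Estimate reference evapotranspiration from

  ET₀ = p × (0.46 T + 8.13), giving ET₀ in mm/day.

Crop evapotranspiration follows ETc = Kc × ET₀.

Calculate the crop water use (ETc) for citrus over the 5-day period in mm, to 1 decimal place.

ET₀ = 0.27 × (0.46 × 30.9 + 8.13) = 0.27 × 22.344 = 6.0329 mm/d
ETc = Kc × ET₀ = 0.68 × 6.0329 = 4.1024 mm/d
Over 5 days: 4.1024 × 5 = 20.512 mm

20.5 mm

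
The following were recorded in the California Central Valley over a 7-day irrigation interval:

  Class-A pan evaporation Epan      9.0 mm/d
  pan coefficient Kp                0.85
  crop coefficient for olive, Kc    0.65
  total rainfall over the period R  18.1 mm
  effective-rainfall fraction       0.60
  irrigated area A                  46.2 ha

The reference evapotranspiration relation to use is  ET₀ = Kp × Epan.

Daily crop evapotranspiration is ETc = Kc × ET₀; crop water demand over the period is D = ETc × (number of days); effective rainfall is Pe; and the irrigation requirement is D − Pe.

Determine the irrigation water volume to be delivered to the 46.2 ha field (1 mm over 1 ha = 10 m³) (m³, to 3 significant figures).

ET₀ = 0.85 × 9.0 = 7.6500 mm/d
ETc = Kc × ET₀ = 0.65 × 7.6500 = 4.9725 mm/d
Crop demand D = ETc × 7 d = 4.9725 × 7 = 34.808 mm
Pe = 0.60 × 18.1 = 10.860 mm
D − Pe = 34.808 − 10.860 = 23.948 mm
Volume = 23.948 mm × 46.2 ha × 10 = 11064.0 m³

11100 m³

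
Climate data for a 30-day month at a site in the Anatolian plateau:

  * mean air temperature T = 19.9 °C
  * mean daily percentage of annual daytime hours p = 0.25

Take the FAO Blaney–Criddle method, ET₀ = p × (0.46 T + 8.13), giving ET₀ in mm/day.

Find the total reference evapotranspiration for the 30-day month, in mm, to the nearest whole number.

130 mm

ET₀ = 0.25 × (0.46 × 19.9 + 8.13) = 0.25 × 17.284 = 4.3210 mm/d
Monthly total = 4.3210 × 30 = 129.630 mm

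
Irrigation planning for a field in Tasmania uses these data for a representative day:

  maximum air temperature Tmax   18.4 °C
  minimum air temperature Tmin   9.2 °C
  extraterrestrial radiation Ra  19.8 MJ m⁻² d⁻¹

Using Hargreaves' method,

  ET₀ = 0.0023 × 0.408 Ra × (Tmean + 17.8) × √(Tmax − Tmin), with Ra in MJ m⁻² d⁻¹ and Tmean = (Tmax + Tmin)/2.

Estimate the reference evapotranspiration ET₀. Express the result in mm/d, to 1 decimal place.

1.8 mm/d

Tmean = (18.4 + 9.2)/2 = 13.80 °C
0.408 Ra = 0.408 × 19.8 = 8.0784 mm/d equivalent
ET₀ = 0.0023 × 8.0784 × (13.80 + 17.8) × √9.2 = 0.0023 × 8.0784 × 31.60 × 3.0332 = 1.7809 mm/d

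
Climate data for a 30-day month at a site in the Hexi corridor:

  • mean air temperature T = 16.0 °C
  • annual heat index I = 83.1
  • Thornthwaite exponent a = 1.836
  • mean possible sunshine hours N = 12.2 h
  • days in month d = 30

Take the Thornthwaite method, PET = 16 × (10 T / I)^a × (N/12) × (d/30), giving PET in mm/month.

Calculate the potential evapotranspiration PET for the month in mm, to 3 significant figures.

54.2 mm

10T/I = 10 × 16.0 / 83.1 = 1.9254
(10T/I)^a = 1.9254^1.836 = 3.3295
Uncorrected PET = 16 × 3.3295 = 53.272 mm
Correction = (N/12)(d/30) = (12.2/12)(30/30) = 1.0167
PET = 53.272 × 1.0167 = 54.162 mm/month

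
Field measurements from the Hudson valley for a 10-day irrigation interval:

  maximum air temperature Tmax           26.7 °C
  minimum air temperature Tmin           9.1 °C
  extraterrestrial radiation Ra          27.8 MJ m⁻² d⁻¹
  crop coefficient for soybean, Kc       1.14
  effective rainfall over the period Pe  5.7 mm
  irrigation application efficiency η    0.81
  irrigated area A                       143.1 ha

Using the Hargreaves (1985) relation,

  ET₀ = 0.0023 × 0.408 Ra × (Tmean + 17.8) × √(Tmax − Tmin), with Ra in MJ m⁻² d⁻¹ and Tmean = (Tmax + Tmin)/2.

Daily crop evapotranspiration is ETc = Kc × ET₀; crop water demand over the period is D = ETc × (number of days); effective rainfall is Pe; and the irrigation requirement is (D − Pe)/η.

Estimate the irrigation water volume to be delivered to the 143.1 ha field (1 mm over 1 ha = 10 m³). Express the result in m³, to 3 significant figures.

68600 m³

Tmean = (26.7 + 9.1)/2 = 17.90 °C
0.408 Ra = 0.408 × 27.8 = 11.3424 mm/d equivalent
ET₀ = 0.0023 × 11.3424 × (17.90 + 17.8) × √17.6 = 0.0023 × 11.3424 × 35.70 × 4.1952 = 3.9071 mm/d
ETc = Kc × ET₀ = 1.14 × 3.9071 = 4.4541 mm/d
Crop demand D = ETc × 10 d = 4.4541 × 10 = 44.541 mm
D − Pe = 44.541 − 5.7 = 38.841 mm
Gross irrigation = 38.841 / 0.81 = 47.952 mm
Volume = 47.952 mm × 143.1 ha × 10 = 68619.3 m³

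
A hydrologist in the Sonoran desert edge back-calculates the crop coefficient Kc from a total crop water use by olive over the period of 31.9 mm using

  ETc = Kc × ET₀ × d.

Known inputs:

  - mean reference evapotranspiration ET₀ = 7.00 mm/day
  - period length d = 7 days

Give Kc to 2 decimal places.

ETc = Kc × ET₀ × d  ⇒  Kc = ETc / (ET₀ × d)
Kc = 31.9 / (7.00 × 7) = 31.9 / 49.00 = 0.6510

0.65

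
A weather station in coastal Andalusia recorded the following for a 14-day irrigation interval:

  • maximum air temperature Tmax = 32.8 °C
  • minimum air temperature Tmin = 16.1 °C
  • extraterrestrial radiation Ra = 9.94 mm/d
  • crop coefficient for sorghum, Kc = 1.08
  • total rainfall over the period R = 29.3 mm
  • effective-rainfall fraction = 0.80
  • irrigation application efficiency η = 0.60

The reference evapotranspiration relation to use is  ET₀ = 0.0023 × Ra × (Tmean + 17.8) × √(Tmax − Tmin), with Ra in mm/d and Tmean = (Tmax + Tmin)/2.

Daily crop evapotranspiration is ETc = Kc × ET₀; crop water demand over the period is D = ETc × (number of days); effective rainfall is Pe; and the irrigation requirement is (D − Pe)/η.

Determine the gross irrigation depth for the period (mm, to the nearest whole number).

60 mm

Tmean = (32.8 + 16.1)/2 = 24.45 °C
ET₀ = 0.0023 × 9.94 × (24.45 + 17.8) × √16.7 = 0.0023 × 9.94 × 42.25 × 4.0866 = 3.9473 mm/d
ETc = Kc × ET₀ = 1.08 × 3.9473 = 4.2631 mm/d
Crop demand D = ETc × 14 d = 4.2631 × 14 = 59.683 mm
Pe = 0.80 × 29.3 = 23.440 mm
D − Pe = 59.683 − 23.440 = 36.243 mm
Gross irrigation = 36.243 / 0.60 = 60.405 mm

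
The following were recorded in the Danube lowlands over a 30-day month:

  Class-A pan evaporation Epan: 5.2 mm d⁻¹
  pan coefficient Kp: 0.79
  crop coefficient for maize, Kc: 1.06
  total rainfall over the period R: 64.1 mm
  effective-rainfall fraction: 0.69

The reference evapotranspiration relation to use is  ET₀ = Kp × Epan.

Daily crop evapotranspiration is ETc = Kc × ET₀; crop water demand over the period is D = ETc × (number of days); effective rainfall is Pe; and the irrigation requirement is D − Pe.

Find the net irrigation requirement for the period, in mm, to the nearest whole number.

86 mm

ET₀ = 0.79 × 5.2 = 4.1080 mm/d
ETc = Kc × ET₀ = 1.06 × 4.1080 = 4.3545 mm/d
Crop demand D = ETc × 30 d = 4.3545 × 30 = 130.635 mm
Pe = 0.69 × 64.1 = 44.229 mm
D − Pe = 130.635 − 44.229 = 86.406 mm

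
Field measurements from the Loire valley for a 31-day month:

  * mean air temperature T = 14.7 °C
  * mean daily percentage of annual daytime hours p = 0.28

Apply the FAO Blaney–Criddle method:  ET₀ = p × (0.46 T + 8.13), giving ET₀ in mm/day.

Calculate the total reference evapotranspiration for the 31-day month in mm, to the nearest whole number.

129 mm

ET₀ = 0.28 × (0.46 × 14.7 + 8.13) = 0.28 × 14.892 = 4.1698 mm/d
Monthly total = 4.1698 × 31 = 129.264 mm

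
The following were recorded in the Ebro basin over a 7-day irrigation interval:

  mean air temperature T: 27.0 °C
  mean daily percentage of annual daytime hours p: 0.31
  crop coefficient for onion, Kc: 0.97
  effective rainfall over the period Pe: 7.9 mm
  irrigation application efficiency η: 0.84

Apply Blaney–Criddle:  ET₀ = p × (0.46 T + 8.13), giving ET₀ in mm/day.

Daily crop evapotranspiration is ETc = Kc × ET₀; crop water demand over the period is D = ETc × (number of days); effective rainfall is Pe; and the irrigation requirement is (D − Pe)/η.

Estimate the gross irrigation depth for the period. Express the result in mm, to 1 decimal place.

ET₀ = 0.31 × (0.46 × 27.0 + 8.13) = 0.31 × 20.550 = 6.3705 mm/d
ETc = Kc × ET₀ = 0.97 × 6.3705 = 6.1794 mm/d
Crop demand D = ETc × 7 d = 6.1794 × 7 = 43.256 mm
D − Pe = 43.256 − 7.9 = 35.356 mm
Gross irrigation = 35.356 / 0.84 = 42.090 mm

42.1 mm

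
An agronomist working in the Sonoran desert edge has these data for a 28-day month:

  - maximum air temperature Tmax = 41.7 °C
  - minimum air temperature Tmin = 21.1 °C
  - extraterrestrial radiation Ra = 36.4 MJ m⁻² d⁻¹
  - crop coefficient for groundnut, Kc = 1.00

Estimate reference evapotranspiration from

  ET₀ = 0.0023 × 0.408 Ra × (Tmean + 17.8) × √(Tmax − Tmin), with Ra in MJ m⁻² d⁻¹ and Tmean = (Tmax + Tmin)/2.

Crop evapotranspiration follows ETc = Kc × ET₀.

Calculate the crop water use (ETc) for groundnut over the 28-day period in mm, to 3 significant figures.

Tmean = (41.7 + 21.1)/2 = 31.40 °C
0.408 Ra = 0.408 × 36.4 = 14.8512 mm/d equivalent
ET₀ = 0.0023 × 14.8512 × (31.40 + 17.8) × √20.6 = 0.0023 × 14.8512 × 49.20 × 4.5387 = 7.6276 mm/d
ETc = Kc × ET₀ = 1.00 × 7.6276 = 7.6276 mm/d
Over 28 days: 7.6276 × 28 = 213.573 mm

214 mm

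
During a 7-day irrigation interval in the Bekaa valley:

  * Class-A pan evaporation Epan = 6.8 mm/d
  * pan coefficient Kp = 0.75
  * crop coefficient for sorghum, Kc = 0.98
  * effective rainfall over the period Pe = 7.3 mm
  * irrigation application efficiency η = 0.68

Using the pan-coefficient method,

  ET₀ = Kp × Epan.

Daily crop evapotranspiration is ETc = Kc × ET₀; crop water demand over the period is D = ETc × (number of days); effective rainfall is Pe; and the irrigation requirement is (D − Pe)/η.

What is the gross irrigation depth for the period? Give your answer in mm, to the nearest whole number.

41 mm

ET₀ = 0.75 × 6.8 = 5.1000 mm/d
ETc = Kc × ET₀ = 0.98 × 5.1000 = 4.9980 mm/d
Crop demand D = ETc × 7 d = 4.9980 × 7 = 34.986 mm
D − Pe = 34.986 − 7.3 = 27.686 mm
Gross irrigation = 27.686 / 0.68 = 40.715 mm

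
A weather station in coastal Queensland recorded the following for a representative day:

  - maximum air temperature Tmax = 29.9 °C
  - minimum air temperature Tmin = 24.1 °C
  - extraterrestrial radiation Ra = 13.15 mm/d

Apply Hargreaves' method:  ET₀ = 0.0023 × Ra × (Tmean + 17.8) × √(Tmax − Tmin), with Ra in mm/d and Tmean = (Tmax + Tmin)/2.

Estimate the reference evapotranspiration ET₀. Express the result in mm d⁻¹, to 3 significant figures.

3.26 mm d⁻¹

Tmean = (29.9 + 24.1)/2 = 27.00 °C
ET₀ = 0.0023 × 13.15 × (27.00 + 17.8) × √5.8 = 0.0023 × 13.15 × 44.80 × 2.4083 = 3.2632 mm/d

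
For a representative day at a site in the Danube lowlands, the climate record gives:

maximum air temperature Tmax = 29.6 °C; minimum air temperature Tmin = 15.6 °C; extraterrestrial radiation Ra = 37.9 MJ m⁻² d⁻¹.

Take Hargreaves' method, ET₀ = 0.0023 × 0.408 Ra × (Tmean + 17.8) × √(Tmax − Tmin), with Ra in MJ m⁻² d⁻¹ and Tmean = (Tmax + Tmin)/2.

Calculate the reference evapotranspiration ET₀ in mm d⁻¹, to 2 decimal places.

Tmean = (29.6 + 15.6)/2 = 22.60 °C
0.408 Ra = 0.408 × 37.9 = 15.4632 mm/d equivalent
ET₀ = 0.0023 × 15.4632 × (22.60 + 17.8) × √14.0 = 0.0023 × 15.4632 × 40.40 × 3.7417 = 5.3762 mm/d

5.38 mm d⁻¹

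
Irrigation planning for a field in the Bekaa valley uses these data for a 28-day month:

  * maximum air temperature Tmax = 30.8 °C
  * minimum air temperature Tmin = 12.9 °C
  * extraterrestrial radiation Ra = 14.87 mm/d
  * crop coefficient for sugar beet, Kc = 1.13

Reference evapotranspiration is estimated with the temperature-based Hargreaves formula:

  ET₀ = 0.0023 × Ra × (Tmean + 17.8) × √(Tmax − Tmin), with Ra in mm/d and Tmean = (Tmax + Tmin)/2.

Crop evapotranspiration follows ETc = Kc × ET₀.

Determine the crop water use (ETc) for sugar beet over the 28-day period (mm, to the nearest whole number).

Tmean = (30.8 + 12.9)/2 = 21.85 °C
ET₀ = 0.0023 × 14.87 × (21.85 + 17.8) × √17.9 = 0.0023 × 14.87 × 39.65 × 4.2308 = 5.7373 mm/d
ETc = Kc × ET₀ = 1.13 × 5.7373 = 6.4831 mm/d
Over 28 days: 6.4831 × 28 = 181.527 mm

182 mm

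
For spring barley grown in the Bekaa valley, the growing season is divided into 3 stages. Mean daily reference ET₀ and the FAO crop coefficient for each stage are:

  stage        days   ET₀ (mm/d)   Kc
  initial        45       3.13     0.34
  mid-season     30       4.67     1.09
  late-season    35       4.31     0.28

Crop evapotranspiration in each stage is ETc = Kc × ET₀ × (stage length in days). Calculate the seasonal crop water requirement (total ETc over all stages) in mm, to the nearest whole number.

243 mm

initial: 0.34 × 3.13 × 45 = 47.89 mm
mid-season: 1.09 × 4.67 × 30 = 152.71 mm
late-season: 0.28 × 4.31 × 35 = 42.24 mm
Seasonal total = 242.84 mm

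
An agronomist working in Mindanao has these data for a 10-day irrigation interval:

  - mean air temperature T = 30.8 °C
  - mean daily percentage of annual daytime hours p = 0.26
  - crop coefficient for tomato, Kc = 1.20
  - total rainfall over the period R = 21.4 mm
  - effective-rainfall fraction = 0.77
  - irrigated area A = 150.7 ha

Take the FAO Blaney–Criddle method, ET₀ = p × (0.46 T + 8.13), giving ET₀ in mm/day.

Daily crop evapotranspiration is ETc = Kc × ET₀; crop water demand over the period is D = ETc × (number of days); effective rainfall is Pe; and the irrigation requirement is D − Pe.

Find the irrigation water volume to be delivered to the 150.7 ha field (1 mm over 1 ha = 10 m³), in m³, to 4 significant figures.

80010 m³

ET₀ = 0.26 × (0.46 × 30.8 + 8.13) = 0.26 × 22.298 = 5.7975 mm/d
ETc = Kc × ET₀ = 1.20 × 5.7975 = 6.9570 mm/d
Crop demand D = ETc × 10 d = 6.9570 × 10 = 69.570 mm
Pe = 0.77 × 21.4 = 16.478 mm
D − Pe = 69.570 − 16.478 = 53.092 mm
Volume = 53.092 mm × 150.7 ha × 10 = 80009.6 m³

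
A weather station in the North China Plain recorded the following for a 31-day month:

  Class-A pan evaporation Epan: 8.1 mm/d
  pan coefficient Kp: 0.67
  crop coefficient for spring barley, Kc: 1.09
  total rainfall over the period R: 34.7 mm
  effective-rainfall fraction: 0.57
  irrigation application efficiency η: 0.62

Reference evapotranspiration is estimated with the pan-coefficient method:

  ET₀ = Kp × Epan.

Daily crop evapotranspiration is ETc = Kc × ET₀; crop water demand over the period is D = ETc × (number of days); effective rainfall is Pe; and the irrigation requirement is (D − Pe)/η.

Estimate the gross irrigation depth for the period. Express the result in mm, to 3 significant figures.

264 mm

ET₀ = 0.67 × 8.1 = 5.4270 mm/d
ETc = Kc × ET₀ = 1.09 × 5.4270 = 5.9154 mm/d
Crop demand D = ETc × 31 d = 5.9154 × 31 = 183.377 mm
Pe = 0.57 × 34.7 = 19.779 mm
D − Pe = 183.377 − 19.779 = 163.598 mm
Gross irrigation = 163.598 / 0.62 = 263.868 mm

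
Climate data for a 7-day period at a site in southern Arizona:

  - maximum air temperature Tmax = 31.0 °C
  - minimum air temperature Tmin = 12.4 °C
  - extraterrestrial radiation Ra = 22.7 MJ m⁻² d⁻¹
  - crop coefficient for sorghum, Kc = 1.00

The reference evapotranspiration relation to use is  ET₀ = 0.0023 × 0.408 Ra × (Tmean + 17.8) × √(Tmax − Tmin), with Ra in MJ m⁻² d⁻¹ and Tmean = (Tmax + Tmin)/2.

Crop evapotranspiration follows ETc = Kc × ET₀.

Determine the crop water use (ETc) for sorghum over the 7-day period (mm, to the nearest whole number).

25 mm

Tmean = (31.0 + 12.4)/2 = 21.70 °C
0.408 Ra = 0.408 × 22.7 = 9.2616 mm/d equivalent
ET₀ = 0.0023 × 9.2616 × (21.70 + 17.8) × √18.6 = 0.0023 × 9.2616 × 39.50 × 4.3128 = 3.6289 mm/d
ETc = Kc × ET₀ = 1.00 × 3.6289 = 3.6289 mm/d
Over 7 days: 3.6289 × 7 = 25.402 mm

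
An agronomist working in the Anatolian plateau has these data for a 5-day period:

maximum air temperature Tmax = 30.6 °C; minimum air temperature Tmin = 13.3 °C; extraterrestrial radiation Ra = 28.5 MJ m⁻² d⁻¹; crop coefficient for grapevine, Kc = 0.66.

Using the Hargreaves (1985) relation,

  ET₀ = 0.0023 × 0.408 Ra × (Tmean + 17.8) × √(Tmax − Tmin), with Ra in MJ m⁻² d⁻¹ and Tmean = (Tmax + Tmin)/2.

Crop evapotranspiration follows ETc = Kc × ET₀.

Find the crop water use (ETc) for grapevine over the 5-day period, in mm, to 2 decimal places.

Tmean = (30.6 + 13.3)/2 = 21.95 °C
0.408 Ra = 0.408 × 28.5 = 11.6280 mm/d equivalent
ET₀ = 0.0023 × 11.6280 × (21.95 + 17.8) × √17.3 = 0.0023 × 11.6280 × 39.75 × 4.1593 = 4.4217 mm/d
ETc = Kc × ET₀ = 0.66 × 4.4217 = 2.9183 mm/d
Over 5 days: 2.9183 × 5 = 14.592 mm

14.59 mm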